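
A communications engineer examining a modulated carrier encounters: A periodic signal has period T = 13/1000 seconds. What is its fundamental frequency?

The fundamental frequency is the reciprocal of the period.
f = 1/T = 1/(13/1000) = 1000/13 Hz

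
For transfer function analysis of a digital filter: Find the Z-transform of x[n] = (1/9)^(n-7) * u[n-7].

Time-shifting property: if X(z) = Z{x[n]}, then Z{x[n-d]} = z^(-d) * X(z)
X(z) = z/(z - 1/9) for x[n] = (1/9)^n * u[n]
Z{x[n-7]} = z^(-7) * z/(z - 1/9) = z^(-6)/(z - 1/9)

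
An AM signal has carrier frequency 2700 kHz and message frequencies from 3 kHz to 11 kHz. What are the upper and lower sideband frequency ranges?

Upper sideband (USB) = fc + [fm_low, fm_high] = 2700 + [3, 11] = [2703, 2711] kHz
Lower sideband (LSB) = fc - [fm_high, fm_low] = 2700 - [11, 3] = [2689, 2697] kHz
Total occupied spectrum: 2689 kHz to 2711 kHz (plus carrier at 2700 kHz)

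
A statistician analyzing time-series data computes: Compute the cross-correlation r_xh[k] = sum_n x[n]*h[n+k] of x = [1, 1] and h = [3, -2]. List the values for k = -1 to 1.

Both sequences indexed from 0 and zero outside their support.
Lags with overlap: k = -1 to 1.
  r_xh[-1] = x[1]*h[0] = 3
  r_xh[0] = x[0]*h[0] + x[1]*h[1] = 1
  r_xh[1] = x[0]*h[1] = -2
r_xh = [3, 1, -2] (for k = -1, ..., 1)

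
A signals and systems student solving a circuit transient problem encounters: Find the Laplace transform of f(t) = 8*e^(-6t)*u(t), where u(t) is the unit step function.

Standard Laplace transform pair:
e^(-at)*u(t) <-> 1/(s+a)
With a = 6: L{8*e^(-6t)*u(t)} = 8/(s+6), ROC: Re(s) > -6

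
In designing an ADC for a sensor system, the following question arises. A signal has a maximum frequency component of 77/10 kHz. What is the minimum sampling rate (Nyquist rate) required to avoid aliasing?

By the Nyquist-Shannon sampling theorem,
the minimum sampling rate (Nyquist rate) must be at least 2 * f_max.
Nyquist rate = 2 * 77/10 kHz = 77/5 kHz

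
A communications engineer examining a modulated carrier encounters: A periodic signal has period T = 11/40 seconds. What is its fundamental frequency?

The fundamental frequency is the reciprocal of the period.
f = 1/T = 1/(11/40) = 40/11 Hz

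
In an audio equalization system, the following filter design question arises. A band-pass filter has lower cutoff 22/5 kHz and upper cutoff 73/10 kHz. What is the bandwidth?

Bandwidth = f_high - f_low
= 73/10 kHz - 22/5 kHz = 29/10 kHz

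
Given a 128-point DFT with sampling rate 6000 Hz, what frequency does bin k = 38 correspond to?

The frequency of DFT bin k is: f_k = k * f_s / N
f_38 = 38 * 6000 / 128 = 7125/4 Hz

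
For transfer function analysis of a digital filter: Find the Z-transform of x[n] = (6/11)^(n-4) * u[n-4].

Time-shifting property: if X(z) = Z{x[n]}, then Z{x[n-d]} = z^(-d) * X(z)
X(z) = z/(z - 6/11) for x[n] = (6/11)^n * u[n]
Z{x[n-4]} = z^(-4) * z/(z - 6/11) = z^(-3)/(z - 6/11)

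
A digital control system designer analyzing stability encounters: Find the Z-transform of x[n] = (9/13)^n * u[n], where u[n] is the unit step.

The Z-transform of a^n * u[n] is z/(z-a) for |z| > |a|.
Here a = 9/13, so X(z) = z/(z - (9/13)) = 13z/(13z - 9)
ROC: |z| > 9/13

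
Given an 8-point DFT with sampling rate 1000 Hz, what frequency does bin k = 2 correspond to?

The frequency of DFT bin k is: f_k = k * f_s / N
f_2 = 2 * 1000 / 8 = 250 Hz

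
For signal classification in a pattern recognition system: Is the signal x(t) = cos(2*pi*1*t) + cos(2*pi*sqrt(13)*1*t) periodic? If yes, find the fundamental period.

f1 = 1 Hz, f2 = 1*sqrt(13) Hz
Ratio f2/f1 = sqrt(13), which is irrational.
Since the frequency ratio is irrational, no common period exists.
The signal is not periodic.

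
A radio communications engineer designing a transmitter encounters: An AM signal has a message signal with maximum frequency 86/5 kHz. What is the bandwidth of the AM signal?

In AM (double-sideband), the bandwidth is twice the message frequency.
BW = 2 * f_m = 2 * 86/5 kHz = 172/5 kHz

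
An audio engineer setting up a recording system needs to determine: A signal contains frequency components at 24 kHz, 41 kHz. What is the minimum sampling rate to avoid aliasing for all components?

The highest frequency component is f_max = 41 kHz.
Nyquist rate = 2 * f_max = 2 * 41 kHz = 82 kHz.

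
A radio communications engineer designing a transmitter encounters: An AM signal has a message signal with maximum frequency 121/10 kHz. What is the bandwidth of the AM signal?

In AM (double-sideband), the bandwidth is twice the message frequency.
BW = 2 * f_m = 2 * 121/10 kHz = 121/5 kHz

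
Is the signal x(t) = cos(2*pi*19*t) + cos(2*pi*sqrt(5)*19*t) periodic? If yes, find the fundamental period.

f1 = 19 Hz, f2 = 19*sqrt(5) Hz
Ratio f2/f1 = sqrt(5), which is irrational.
Since the frequency ratio is irrational, no common period exists.
The signal is not periodic.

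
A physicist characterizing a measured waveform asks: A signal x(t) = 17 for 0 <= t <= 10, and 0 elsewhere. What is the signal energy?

Energy = integral of |x(t)|^2 dt over the signal duration
= 17^2 * 10 = 289 * 10 = 2890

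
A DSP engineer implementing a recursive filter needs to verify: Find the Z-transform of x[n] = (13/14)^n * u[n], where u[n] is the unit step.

The Z-transform of a^n * u[n] is z/(z-a) for |z| > |a|.
Here a = 13/14, so X(z) = z/(z - (13/14)) = 14z/(14z - 13)
ROC: |z| > 13/14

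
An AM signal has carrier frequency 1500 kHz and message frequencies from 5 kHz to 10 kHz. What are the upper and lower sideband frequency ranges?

Upper sideband (USB) = fc + [fm_low, fm_high] = 1500 + [5, 10] = [1505, 1510] kHz
Lower sideband (LSB) = fc - [fm_high, fm_low] = 1500 - [10, 5] = [1490, 1495] kHz
Total occupied spectrum: 1490 kHz to 1510 kHz (plus carrier at 1500 kHz)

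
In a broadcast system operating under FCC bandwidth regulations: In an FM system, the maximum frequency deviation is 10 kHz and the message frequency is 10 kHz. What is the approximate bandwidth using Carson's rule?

Carson's rule: BW = 2*(delta_f + f_m)
= 2*(10 + 10) kHz = 40 kHz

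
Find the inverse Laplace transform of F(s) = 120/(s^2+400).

Standard pair: w/(s^2+w^2) <-> sin(wt)*u(t)
Recognize w^2 = 400, so w = 20; numerator 120 = 6*20.
f(t) = 6*sin(20t)*u(t)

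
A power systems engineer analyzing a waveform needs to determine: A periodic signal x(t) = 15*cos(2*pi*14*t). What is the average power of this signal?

Average power of A*cos(wt) is A^2/2.
P = 15^2 / 2 = 225/2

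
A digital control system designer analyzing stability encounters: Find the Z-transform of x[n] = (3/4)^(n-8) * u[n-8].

Time-shifting property: if X(z) = Z{x[n]}, then Z{x[n-d]} = z^(-d) * X(z)
X(z) = z/(z - 3/4) for x[n] = (3/4)^n * u[n]
Z{x[n-8]} = z^(-8) * z/(z - 3/4) = z^(-7)/(z - 3/4)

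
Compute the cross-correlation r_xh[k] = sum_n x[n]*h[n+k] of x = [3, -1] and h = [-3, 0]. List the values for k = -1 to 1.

Both sequences indexed from 0 and zero outside their support.
Lags with overlap: k = -1 to 1.
  r_xh[-1] = x[1]*h[0] = 3
  r_xh[0] = x[0]*h[0] + x[1]*h[1] = -9
  r_xh[1] = x[0]*h[1] = 0
r_xh = [3, -9, 0] (for k = -1, ..., 1)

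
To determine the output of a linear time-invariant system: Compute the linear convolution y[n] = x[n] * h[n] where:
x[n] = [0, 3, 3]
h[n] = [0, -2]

y[n] = sum_k x[k]*h[n-k]. Output length = len(x) + len(h) - 1 = 3 + 2 - 1 = 4.
y[0] = 0*0 = 0
y[1] = 3*0 + 0*-2 = 0
y[2] = 3*0 + 3*-2 = -6
y[3] = 3*-2 = -6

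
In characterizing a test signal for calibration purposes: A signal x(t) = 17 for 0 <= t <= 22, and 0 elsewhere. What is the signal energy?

Energy = integral of |x(t)|^2 dt over the signal duration
= 17^2 * 22 = 289 * 22 = 6358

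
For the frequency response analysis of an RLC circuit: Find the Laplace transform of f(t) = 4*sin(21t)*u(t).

Standard pair: sin(wt)*u(t) <-> w/(s^2+w^2)
With w = 21: L{4*sin(21t)*u(t)} = 84/(s^2+441)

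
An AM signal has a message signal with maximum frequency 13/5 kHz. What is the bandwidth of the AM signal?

In AM (double-sideband), the bandwidth is twice the message frequency.
BW = 2 * f_m = 2 * 13/5 kHz = 26/5 kHz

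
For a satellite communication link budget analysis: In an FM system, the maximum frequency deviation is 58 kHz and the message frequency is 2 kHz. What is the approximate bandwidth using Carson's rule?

Carson's rule: BW = 2*(delta_f + f_m)
= 2*(58 + 2) kHz = 120 kHz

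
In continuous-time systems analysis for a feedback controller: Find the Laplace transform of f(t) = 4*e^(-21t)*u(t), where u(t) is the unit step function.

Standard Laplace transform pair:
e^(-at)*u(t) <-> 1/(s+a)
With a = 21: L{4*e^(-21t)*u(t)} = 4/(s+21), ROC: Re(s) > -21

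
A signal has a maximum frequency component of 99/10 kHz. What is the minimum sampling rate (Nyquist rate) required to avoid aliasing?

By the Nyquist-Shannon sampling theorem,
the minimum sampling rate (Nyquist rate) must be at least 2 * f_max.
Nyquist rate = 2 * 99/10 kHz = 99/5 kHz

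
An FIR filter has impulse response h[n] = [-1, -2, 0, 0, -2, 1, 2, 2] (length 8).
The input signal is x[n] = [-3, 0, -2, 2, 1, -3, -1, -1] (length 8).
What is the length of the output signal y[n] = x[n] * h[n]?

For linear convolution, the output length is:
len(y) = len(x) + len(h) - 1 = 8 + 8 - 1 = 15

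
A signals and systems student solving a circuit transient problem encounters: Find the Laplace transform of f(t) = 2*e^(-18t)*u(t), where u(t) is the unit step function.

Standard Laplace transform pair:
e^(-at)*u(t) <-> 1/(s+a)
With a = 18: L{2*e^(-18t)*u(t)} = 2/(s+18), ROC: Re(s) > -18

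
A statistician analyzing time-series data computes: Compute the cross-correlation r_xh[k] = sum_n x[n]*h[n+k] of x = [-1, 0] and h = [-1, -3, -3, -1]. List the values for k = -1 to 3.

Both sequences indexed from 0 and zero outside their support.
Lags with overlap: k = -1 to 3.
  r_xh[-1] = x[1]*h[0] = 0
  r_xh[0] = x[0]*h[0] + x[1]*h[1] = 1
  r_xh[1] = x[0]*h[1] + x[1]*h[2] = 3
  r_xh[2] = x[0]*h[2] + x[1]*h[3] = 3
  r_xh[3] = x[0]*h[3] = 1
r_xh = [0, 1, 3, 3, 1] (for k = -1, ..., 3)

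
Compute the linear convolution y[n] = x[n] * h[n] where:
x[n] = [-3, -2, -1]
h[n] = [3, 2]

y[n] = sum_k x[k]*h[n-k]. Output length = len(x) + len(h) - 1 = 3 + 2 - 1 = 4.
y[0] = -3*3 = -9
y[1] = -2*3 + -3*2 = -12
y[2] = -1*3 + -2*2 = -7
y[3] = -1*2 = -2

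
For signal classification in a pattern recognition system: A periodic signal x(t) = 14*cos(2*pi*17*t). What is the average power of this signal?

Average power of A*cos(wt) is A^2/2.
P = 14^2 / 2 = 196/2 = 98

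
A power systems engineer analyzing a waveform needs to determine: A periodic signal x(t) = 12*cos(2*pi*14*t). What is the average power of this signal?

Average power of A*cos(wt) is A^2/2.
P = 12^2 / 2 = 144/2 = 72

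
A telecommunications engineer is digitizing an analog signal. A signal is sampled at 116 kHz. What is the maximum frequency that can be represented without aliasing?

The maximum frequency that can be represented without aliasing
is the Nyquist frequency: f_max = f_s / 2 = 116 kHz / 2 = 58 kHz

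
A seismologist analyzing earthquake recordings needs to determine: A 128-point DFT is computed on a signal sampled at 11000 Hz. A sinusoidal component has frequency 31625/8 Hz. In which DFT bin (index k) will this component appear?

DFT frequency resolution = f_s/N = 11000/128 = 1375/16 Hz
Bin index k = f_signal / resolution = 31625/8 / 1375/16 = 46
The signal frequency 31625/8 Hz falls in DFT bin k = 46.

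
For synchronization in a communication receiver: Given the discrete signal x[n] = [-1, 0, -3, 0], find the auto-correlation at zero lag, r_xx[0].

The auto-correlation at zero lag r_xx[0] equals the signal energy.
r_xx[0] = sum of x[n]^2 = (-1)^2 + 0^2 + (-3)^2 + 0^2
= 1 + 0 + 9 + 0 = 10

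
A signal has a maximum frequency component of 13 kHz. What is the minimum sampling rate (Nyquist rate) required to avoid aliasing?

By the Nyquist-Shannon sampling theorem,
the minimum sampling rate (Nyquist rate) must be at least 2 * f_max.
Nyquist rate = 2 * 13 kHz = 26 kHz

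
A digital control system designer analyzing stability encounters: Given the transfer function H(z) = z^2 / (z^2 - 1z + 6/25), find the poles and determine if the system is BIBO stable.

Poles are roots of the denominator: z^2 - 1z + 6/25 = 0.
Quadratic formula: z = [-(-1) +/- sqrt((-1)^2 - 4*(6/25))] / 2
Discriminant = 1 - 24/25 = 1/25; sqrt = 1/5.
z = (1 +/- 1/5) / 2 => z = 3/5 or z = 2/5.
|p1| = 2/5, |p2| = 3/5.
For BIBO stability, all poles must lie inside the unit circle (|p| < 1).
System is STABLE since both |p| < 1.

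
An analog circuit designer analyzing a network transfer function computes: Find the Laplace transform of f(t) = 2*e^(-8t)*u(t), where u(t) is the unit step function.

Standard Laplace transform pair:
e^(-at)*u(t) <-> 1/(s+a)
With a = 8: L{2*e^(-8t)*u(t)} = 2/(s+8), ROC: Re(s) > -8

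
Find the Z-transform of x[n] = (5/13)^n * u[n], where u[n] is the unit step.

The Z-transform of a^n * u[n] is z/(z-a) for |z| > |a|.
Here a = 5/13, so X(z) = z/(z - (5/13)) = 13z/(13z - 5)
ROC: |z| > 5/13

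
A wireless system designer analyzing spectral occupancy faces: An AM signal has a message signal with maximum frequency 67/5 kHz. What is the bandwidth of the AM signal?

In AM (double-sideband), the bandwidth is twice the message frequency.
BW = 2 * f_m = 2 * 67/5 kHz = 134/5 kHz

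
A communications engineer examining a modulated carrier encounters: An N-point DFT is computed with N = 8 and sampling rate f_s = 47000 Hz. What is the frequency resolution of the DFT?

DFT frequency resolution = f_s / N
= 47000 / 8 = 5875 Hz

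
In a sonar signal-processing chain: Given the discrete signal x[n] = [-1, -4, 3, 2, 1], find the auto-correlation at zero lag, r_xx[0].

The auto-correlation at zero lag r_xx[0] equals the signal energy.
r_xx[0] = sum of x[n]^2 = (-1)^2 + (-4)^2 + 3^2 + 2^2 + 1^2
= 1 + 16 + 9 + 4 + 1 = 31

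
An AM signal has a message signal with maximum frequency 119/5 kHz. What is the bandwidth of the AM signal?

In AM (double-sideband), the bandwidth is twice the message frequency.
BW = 2 * f_m = 2 * 119/5 kHz = 238/5 kHz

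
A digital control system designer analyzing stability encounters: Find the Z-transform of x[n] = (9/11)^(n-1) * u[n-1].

Time-shifting property: if X(z) = Z{x[n]}, then Z{x[n-d]} = z^(-d) * X(z)
X(z) = z/(z - 9/11) for x[n] = (9/11)^n * u[n]
Z{x[n-1]} = z^(-1) * z/(z - 9/11) = 1/(z - 9/11)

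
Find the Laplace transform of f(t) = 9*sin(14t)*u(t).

Standard pair: sin(wt)*u(t) <-> w/(s^2+w^2)
With w = 14: L{9*sin(14t)*u(t)} = 126/(s^2+196)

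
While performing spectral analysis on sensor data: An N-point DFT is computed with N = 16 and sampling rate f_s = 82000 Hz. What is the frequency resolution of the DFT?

DFT frequency resolution = f_s / N
= 82000 / 16 = 5125 Hz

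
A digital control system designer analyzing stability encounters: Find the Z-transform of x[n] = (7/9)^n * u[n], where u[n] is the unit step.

The Z-transform of a^n * u[n] is z/(z-a) for |z| > |a|.
Here a = 7/9, so X(z) = z/(z - (7/9)) = 9z/(9z - 7)
ROC: |z| > 7/9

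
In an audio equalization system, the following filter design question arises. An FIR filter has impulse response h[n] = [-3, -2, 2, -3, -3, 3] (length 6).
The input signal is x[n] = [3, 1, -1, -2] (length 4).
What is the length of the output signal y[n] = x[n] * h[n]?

For linear convolution, the output length is:
len(y) = len(x) + len(h) - 1 = 4 + 6 - 1 = 9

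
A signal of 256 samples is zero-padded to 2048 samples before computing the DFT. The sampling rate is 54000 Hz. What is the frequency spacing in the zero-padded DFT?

Original DFT: N = 256, resolution = f_s/N = 54000/256 = 3375/16 Hz
Zero-padded DFT: N = 2048, resolution = f_s/N = 54000/2048 = 3375/128 Hz
Zero-padding interpolates the spectrum (finer frequency grid)
but does NOT improve the true spectral resolution (ability to resolve close frequencies).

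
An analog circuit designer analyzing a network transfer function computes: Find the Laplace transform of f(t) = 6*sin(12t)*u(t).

Standard pair: sin(wt)*u(t) <-> w/(s^2+w^2)
With w = 12: L{6*sin(12t)*u(t)} = 72/(s^2+144)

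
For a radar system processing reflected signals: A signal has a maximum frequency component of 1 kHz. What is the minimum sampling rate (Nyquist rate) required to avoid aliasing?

By the Nyquist-Shannon sampling theorem,
the minimum sampling rate (Nyquist rate) must be at least 2 * f_max.
Nyquist rate = 2 * 1 kHz = 2 kHz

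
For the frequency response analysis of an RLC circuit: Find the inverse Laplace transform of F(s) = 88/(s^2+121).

Standard pair: w/(s^2+w^2) <-> sin(wt)*u(t)
Recognize w^2 = 121, so w = 11; numerator 88 = 8*11.
f(t) = 8*sin(11t)*u(t)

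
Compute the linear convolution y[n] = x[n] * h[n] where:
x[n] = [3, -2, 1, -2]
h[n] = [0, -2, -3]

y[n] = sum_k x[k]*h[n-k]. Output length = len(x) + len(h) - 1 = 4 + 3 - 1 = 6.
y[0] = 3*0 = 0
y[1] = -2*0 + 3*-2 = -6
y[2] = 1*0 + -2*-2 + 3*-3 = -5
y[3] = -2*0 + 1*-2 + -2*-3 = 4
y[4] = -2*-2 + 1*-3 = 1
y[5] = -2*-3 = 6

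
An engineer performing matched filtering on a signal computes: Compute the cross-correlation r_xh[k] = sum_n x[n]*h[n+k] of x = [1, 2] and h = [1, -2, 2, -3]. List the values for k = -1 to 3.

Both sequences indexed from 0 and zero outside their support.
Lags with overlap: k = -1 to 3.
  r_xh[-1] = x[1]*h[0] = 2
  r_xh[0] = x[0]*h[0] + x[1]*h[1] = -3
  r_xh[1] = x[0]*h[1] + x[1]*h[2] = 2
  r_xh[2] = x[0]*h[2] + x[1]*h[3] = -4
  r_xh[3] = x[0]*h[3] = -3
r_xh = [2, -3, 2, -4, -3] (for k = -1, ..., 3)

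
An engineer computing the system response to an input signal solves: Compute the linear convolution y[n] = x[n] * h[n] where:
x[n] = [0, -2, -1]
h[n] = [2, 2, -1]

y[n] = sum_k x[k]*h[n-k]. Output length = len(x) + len(h) - 1 = 3 + 3 - 1 = 5.
y[0] = 0*2 = 0
y[1] = -2*2 + 0*2 = -4
y[2] = -1*2 + -2*2 + 0*-1 = -6
y[3] = -1*2 + -2*-1 = 0
y[4] = -1*-1 = 1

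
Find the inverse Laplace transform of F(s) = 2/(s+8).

Standard pair: k/(s+a) <-> k*e^(-at)*u(t)
With k=2, a=8: f(t) = 2*e^(-8t)*u(t)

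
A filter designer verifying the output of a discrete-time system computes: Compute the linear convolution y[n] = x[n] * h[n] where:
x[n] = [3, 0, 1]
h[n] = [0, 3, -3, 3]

y[n] = sum_k x[k]*h[n-k]. Output length = len(x) + len(h) - 1 = 3 + 4 - 1 = 6.
y[0] = 3*0 = 0
y[1] = 0*0 + 3*3 = 9
y[2] = 1*0 + 0*3 + 3*-3 = -9
y[3] = 1*3 + 0*-3 + 3*3 = 12
y[4] = 1*-3 + 0*3 = -3
y[5] = 1*3 = 3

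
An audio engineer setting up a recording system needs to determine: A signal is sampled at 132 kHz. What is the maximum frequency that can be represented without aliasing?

The maximum frequency that can be represented without aliasing
is the Nyquist frequency: f_max = f_s / 2 = 132 kHz / 2 = 66 kHz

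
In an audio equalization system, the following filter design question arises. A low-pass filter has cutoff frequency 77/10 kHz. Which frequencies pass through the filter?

A low-pass filter passes all frequencies below the cutoff frequency 77/10 kHz and attenuates higher frequencies.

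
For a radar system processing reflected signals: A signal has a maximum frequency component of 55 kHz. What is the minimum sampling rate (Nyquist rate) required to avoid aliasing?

By the Nyquist-Shannon sampling theorem,
the minimum sampling rate (Nyquist rate) must be at least 2 * f_max.
Nyquist rate = 2 * 55 kHz = 110 kHz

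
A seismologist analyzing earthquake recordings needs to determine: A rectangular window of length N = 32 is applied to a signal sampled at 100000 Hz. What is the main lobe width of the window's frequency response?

For a rectangular window of length N,
the main lobe width in frequency is 2*f_s/N.
= 2*100000/32 = 6250 Hz
This determines the minimum frequency separation for resolving two sinusoids.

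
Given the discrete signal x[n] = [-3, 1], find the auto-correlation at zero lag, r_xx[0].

The auto-correlation at zero lag r_xx[0] equals the signal energy.
r_xx[0] = sum of x[n]^2 = (-3)^2 + 1^2
= 9 + 1 = 10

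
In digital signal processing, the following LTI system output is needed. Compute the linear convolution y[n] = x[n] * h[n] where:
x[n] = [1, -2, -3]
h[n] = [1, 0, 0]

y[n] = sum_k x[k]*h[n-k]. Output length = len(x) + len(h) - 1 = 3 + 3 - 1 = 5.
y[0] = 1*1 = 1
y[1] = -2*1 + 1*0 = -2
y[2] = -3*1 + -2*0 + 1*0 = -3
y[3] = -3*0 + -2*0 = 0
y[4] = -3*0 = 0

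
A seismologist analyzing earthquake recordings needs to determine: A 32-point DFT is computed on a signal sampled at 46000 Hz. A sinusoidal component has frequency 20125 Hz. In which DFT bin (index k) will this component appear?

DFT frequency resolution = f_s/N = 46000/32 = 2875/2 Hz
Bin index k = f_signal / resolution = 20125 / 2875/2 = 14
The signal frequency 20125 Hz falls in DFT bin k = 14.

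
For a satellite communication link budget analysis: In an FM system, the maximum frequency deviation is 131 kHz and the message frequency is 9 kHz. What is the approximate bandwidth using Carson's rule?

Carson's rule: BW = 2*(delta_f + f_m)
= 2*(131 + 9) kHz = 280 kHz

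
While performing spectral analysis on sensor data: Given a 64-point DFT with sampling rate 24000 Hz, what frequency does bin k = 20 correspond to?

The frequency of DFT bin k is: f_k = k * f_s / N
f_20 = 20 * 24000 / 64 = 7500 Hz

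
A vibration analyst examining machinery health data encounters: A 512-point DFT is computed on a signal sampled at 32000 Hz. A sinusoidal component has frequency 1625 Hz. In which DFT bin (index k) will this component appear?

DFT frequency resolution = f_s/N = 32000/512 = 125/2 Hz
Bin index k = f_signal / resolution = 1625 / 125/2 = 26
The signal frequency 1625 Hz falls in DFT bin k = 26.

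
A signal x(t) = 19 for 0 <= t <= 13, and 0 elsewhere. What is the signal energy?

Energy = integral of |x(t)|^2 dt over the signal duration
= 19^2 * 13 = 361 * 13 = 4693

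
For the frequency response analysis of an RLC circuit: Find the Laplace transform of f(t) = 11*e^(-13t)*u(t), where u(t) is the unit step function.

Standard Laplace transform pair:
e^(-at)*u(t) <-> 1/(s+a)
With a = 13: L{11*e^(-13t)*u(t)} = 11/(s+13), ROC: Re(s) > -13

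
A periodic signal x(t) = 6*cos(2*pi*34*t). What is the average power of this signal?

Average power of A*cos(wt) is A^2/2.
P = 6^2 / 2 = 36/2 = 18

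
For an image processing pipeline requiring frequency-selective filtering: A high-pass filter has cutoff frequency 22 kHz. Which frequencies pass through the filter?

A high-pass filter passes all frequencies above the cutoff frequency 22 kHz and attenuates lower frequencies.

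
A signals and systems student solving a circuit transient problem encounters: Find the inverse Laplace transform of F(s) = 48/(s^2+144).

Standard pair: w/(s^2+w^2) <-> sin(wt)*u(t)
Recognize w^2 = 144, so w = 12; numerator 48 = 4*12.
f(t) = 4*sin(12t)*u(t)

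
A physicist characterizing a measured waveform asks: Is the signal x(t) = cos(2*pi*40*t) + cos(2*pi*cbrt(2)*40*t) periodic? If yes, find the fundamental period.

f1 = 40 Hz, f2 = 40*cbrt(2) Hz
Ratio f2/f1 = cbrt(2), which is irrational.
Since the frequency ratio is irrational, no common period exists.
The signal is not periodic.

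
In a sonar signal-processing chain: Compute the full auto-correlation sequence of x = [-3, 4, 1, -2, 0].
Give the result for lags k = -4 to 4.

r_xx[k] = sum_m x[m]*x[m+k], indexed from 0, for k = -4 to 4:
  r_xx[-4] = x[4]*x[0] = 0
  r_xx[-3] = x[3]*x[0] + x[4]*x[1] = 6
  r_xx[-2] = x[2]*x[0] + x[3]*x[1] + x[4]*x[2] = -11
  r_xx[-1] = x[1]*x[0] + x[2]*x[1] + x[3]*x[2] + x[4]*x[3] = -10
  r_xx[0] = x[0]*x[0] + x[1]*x[1] + x[2]*x[2] + x[3]*x[3] + x[4]*x[4] = 30
  r_xx[1] = x[0]*x[1] + x[1]*x[2] + x[2]*x[3] + x[3]*x[4] = -10
  r_xx[2] = x[0]*x[2] + x[1]*x[3] + x[2]*x[4] = -11
  r_xx[3] = x[0]*x[3] + x[1]*x[4] = 6
  r_xx[4] = x[0]*x[4] = 0
r_xx = [0, 6, -11, -10, 30, -10, -11, 6, 0]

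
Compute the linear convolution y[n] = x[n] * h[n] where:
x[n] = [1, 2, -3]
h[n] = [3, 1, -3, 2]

y[n] = sum_k x[k]*h[n-k]. Output length = len(x) + len(h) - 1 = 3 + 4 - 1 = 6.
y[0] = 1*3 = 3
y[1] = 2*3 + 1*1 = 7
y[2] = -3*3 + 2*1 + 1*-3 = -10
y[3] = -3*1 + 2*-3 + 1*2 = -7
y[4] = -3*-3 + 2*2 = 13
y[5] = -3*2 = -6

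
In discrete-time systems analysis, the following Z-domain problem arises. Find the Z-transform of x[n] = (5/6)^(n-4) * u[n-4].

Time-shifting property: if X(z) = Z{x[n]}, then Z{x[n-d]} = z^(-d) * X(z)
X(z) = z/(z - 5/6) for x[n] = (5/6)^n * u[n]
Z{x[n-4]} = z^(-4) * z/(z - 5/6) = z^(-3)/(z - 5/6)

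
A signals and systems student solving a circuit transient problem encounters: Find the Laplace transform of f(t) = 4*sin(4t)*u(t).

Standard pair: sin(wt)*u(t) <-> w/(s^2+w^2)
With w = 4: L{4*sin(4t)*u(t)} = 16/(s^2+16)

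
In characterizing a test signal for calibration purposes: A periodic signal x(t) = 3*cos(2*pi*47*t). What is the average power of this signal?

Average power of A*cos(wt) is A^2/2.
P = 3^2 / 2 = 9/2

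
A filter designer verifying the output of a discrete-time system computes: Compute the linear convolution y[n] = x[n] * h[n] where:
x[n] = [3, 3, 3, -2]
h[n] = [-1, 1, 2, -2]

y[n] = sum_k x[k]*h[n-k]. Output length = len(x) + len(h) - 1 = 4 + 4 - 1 = 7.
y[0] = 3*-1 = -3
y[1] = 3*-1 + 3*1 = 0
y[2] = 3*-1 + 3*1 + 3*2 = 6
y[3] = -2*-1 + 3*1 + 3*2 + 3*-2 = 5
y[4] = -2*1 + 3*2 + 3*-2 = -2
y[5] = -2*2 + 3*-2 = -10
y[6] = -2*-2 = 4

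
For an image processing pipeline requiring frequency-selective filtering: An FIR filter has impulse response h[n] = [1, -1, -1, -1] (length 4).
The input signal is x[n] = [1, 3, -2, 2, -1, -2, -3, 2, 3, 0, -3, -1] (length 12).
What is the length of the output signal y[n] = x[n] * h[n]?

For linear convolution, the output length is:
len(y) = len(x) + len(h) - 1 = 12 + 4 - 1 = 15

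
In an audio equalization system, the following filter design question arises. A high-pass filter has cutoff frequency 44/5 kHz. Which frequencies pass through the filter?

A high-pass filter passes all frequencies above the cutoff frequency 44/5 kHz and attenuates lower frequencies.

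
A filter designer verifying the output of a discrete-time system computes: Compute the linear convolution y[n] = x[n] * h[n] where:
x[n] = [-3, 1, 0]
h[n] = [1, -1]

y[n] = sum_k x[k]*h[n-k]. Output length = len(x) + len(h) - 1 = 3 + 2 - 1 = 4.
y[0] = -3*1 = -3
y[1] = 1*1 + -3*-1 = 4
y[2] = 0*1 + 1*-1 = -1
y[3] = 0*-1 = 0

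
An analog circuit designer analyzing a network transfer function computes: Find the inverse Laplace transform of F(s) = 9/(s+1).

Standard pair: k/(s+a) <-> k*e^(-at)*u(t)
With k=9, a=1: f(t) = 9*e^(-t)*u(t)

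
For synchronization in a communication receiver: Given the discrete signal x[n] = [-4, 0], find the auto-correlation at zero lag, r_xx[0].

The auto-correlation at zero lag r_xx[0] equals the signal energy.
r_xx[0] = sum of x[n]^2 = (-4)^2 + 0^2
= 16 + 0 = 16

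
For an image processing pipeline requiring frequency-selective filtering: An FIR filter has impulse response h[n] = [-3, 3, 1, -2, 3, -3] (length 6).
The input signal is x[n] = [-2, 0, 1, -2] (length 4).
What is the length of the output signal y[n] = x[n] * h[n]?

For linear convolution, the output length is:
len(y) = len(x) + len(h) - 1 = 4 + 6 - 1 = 9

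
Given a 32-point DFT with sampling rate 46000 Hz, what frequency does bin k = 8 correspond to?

The frequency of DFT bin k is: f_k = k * f_s / N
f_8 = 8 * 46000 / 32 = 11500 Hz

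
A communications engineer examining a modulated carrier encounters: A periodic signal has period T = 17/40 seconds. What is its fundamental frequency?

The fundamental frequency is the reciprocal of the period.
f = 1/T = 1/(17/40) = 40/17 Hz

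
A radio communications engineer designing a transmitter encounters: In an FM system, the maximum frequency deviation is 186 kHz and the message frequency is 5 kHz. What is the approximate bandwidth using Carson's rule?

Carson's rule: BW = 2*(delta_f + f_m)
= 2*(186 + 5) kHz = 382 kHz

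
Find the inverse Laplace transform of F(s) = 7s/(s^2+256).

Standard pair: s/(s^2+w^2) <-> cos(wt)*u(t)
With k=7, w=16: f(t) = 7*cos(16t)*u(t)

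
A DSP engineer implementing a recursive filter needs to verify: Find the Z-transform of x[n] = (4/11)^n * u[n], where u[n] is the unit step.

The Z-transform of a^n * u[n] is z/(z-a) for |z| > |a|.
Here a = 4/11, so X(z) = z/(z - (4/11)) = 11z/(11z - 4)
ROC: |z| > 4/11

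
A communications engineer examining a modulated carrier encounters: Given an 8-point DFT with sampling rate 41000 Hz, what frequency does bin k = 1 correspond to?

The frequency of DFT bin k is: f_k = k * f_s / N
f_1 = 1 * 41000 / 8 = 5125 Hz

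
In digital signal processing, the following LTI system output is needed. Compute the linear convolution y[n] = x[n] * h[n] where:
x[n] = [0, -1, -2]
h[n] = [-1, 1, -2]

y[n] = sum_k x[k]*h[n-k]. Output length = len(x) + len(h) - 1 = 3 + 3 - 1 = 5.
y[0] = 0*-1 = 0
y[1] = -1*-1 + 0*1 = 1
y[2] = -2*-1 + -1*1 + 0*-2 = 1
y[3] = -2*1 + -1*-2 = 0
y[4] = -2*-2 = 4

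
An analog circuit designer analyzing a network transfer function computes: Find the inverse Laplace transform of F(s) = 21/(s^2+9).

Standard pair: w/(s^2+w^2) <-> sin(wt)*u(t)
Recognize w^2 = 9, so w = 3; numerator 21 = 7*3.
f(t) = 7*sin(3t)*u(t)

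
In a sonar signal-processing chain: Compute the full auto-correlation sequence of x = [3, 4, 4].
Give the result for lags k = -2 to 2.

r_xx[k] = sum_m x[m]*x[m+k], indexed from 0, for k = -2 to 2:
  r_xx[-2] = x[2]*x[0] = 12
  r_xx[-1] = x[1]*x[0] + x[2]*x[1] = 28
  r_xx[0] = x[0]*x[0] + x[1]*x[1] + x[2]*x[2] = 41
  r_xx[1] = x[0]*x[1] + x[1]*x[2] = 28
  r_xx[2] = x[0]*x[2] = 12
r_xx = [12, 28, 41, 28, 12]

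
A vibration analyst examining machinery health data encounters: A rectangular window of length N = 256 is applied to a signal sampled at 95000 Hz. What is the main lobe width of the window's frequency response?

For a rectangular window of length N,
the main lobe width in frequency is 2*f_s/N.
= 2*95000/256 = 11875/16 Hz
This determines the minimum frequency separation for resolving two sinusoids.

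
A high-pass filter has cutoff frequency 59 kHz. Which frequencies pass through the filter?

A high-pass filter passes all frequencies above the cutoff frequency 59 kHz and attenuates lower frequencies.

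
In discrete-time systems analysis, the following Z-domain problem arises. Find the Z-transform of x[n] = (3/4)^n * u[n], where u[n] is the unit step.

The Z-transform of a^n * u[n] is z/(z-a) for |z| > |a|.
Here a = 3/4, so X(z) = z/(z - (3/4)) = 4z/(4z - 3)
ROC: |z| > 3/4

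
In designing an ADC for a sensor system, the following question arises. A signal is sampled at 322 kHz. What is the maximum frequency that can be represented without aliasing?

The maximum frequency that can be represented without aliasing
is the Nyquist frequency: f_max = f_s / 2 = 322 kHz / 2 = 161 kHz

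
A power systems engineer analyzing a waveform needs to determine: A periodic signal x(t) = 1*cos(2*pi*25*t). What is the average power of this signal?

Average power of A*cos(wt) is A^2/2.
P = 1^2 / 2 = 1/2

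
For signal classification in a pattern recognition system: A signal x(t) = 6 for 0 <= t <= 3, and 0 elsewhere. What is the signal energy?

Energy = integral of |x(t)|^2 dt over the signal duration
= 6^2 * 3 = 36 * 3 = 108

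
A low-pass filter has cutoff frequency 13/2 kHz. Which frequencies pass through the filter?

A low-pass filter passes all frequencies below the cutoff frequency 13/2 kHz and attenuates higher frequencies.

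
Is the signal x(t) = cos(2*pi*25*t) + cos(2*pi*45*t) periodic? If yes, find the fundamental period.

f1 = 25 Hz, f2 = 45 Hz
Period T1 = 1/25, T2 = 1/45
Ratio T1/T2 = 45/25, which is rational.
The signal is periodic with fundamental period T = 1/GCD(25,45) = 1/5 s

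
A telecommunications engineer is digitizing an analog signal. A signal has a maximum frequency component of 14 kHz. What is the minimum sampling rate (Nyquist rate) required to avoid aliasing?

By the Nyquist-Shannon sampling theorem,
the minimum sampling rate (Nyquist rate) must be at least 2 * f_max.
Nyquist rate = 2 * 14 kHz = 28 kHz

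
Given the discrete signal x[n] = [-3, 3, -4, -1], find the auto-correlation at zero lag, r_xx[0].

The auto-correlation at zero lag r_xx[0] equals the signal energy.
r_xx[0] = sum of x[n]^2 = (-3)^2 + 3^2 + (-4)^2 + (-1)^2
= 9 + 9 + 16 + 1 = 35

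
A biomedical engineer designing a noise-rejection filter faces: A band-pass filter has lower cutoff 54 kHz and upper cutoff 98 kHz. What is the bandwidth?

Bandwidth = f_high - f_low
= 98 kHz - 54 kHz = 44 kHz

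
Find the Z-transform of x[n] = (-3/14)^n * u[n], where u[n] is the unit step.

The Z-transform of a^n * u[n] is z/(z-a) for |z| > |a|.
Here a = -3/14, so X(z) = z/(z - (-3/14)) = 14z/(14z + 3)
ROC: |z| > 3/14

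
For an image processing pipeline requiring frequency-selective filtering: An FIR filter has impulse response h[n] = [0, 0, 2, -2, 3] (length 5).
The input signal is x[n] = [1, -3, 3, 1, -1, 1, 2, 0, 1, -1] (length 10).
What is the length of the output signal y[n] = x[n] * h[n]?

For linear convolution, the output length is:
len(y) = len(x) + len(h) - 1 = 10 + 5 - 1 = 14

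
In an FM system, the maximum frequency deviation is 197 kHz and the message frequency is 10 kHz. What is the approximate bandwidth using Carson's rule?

Carson's rule: BW = 2*(delta_f + f_m)
= 2*(197 + 10) kHz = 414 kHz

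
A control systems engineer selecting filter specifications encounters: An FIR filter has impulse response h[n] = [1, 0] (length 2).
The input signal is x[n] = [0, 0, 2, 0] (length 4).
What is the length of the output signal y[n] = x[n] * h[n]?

For linear convolution, the output length is:
len(y) = len(x) + len(h) - 1 = 4 + 2 - 1 = 5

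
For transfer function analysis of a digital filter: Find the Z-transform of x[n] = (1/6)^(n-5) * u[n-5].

Time-shifting property: if X(z) = Z{x[n]}, then Z{x[n-d]} = z^(-d) * X(z)
X(z) = z/(z - 1/6) for x[n] = (1/6)^n * u[n]
Z{x[n-5]} = z^(-5) * z/(z - 1/6) = z^(-4)/(z - 1/6)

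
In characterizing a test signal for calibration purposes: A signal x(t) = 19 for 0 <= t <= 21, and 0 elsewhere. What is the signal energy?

Energy = integral of |x(t)|^2 dt over the signal duration
= 19^2 * 21 = 361 * 21 = 7581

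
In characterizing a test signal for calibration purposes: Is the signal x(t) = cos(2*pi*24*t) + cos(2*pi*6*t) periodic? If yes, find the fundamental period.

f1 = 24 Hz, f2 = 6 Hz
Period T1 = 1/24, T2 = 1/6
Ratio T1/T2 = 6/24, which is rational.
The signal is periodic with fundamental period T = 1/GCD(24,6) = 1/6 s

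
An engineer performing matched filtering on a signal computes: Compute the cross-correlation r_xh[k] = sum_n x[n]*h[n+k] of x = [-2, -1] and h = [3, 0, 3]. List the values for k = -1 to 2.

Both sequences indexed from 0 and zero outside their support.
Lags with overlap: k = -1 to 2.
  r_xh[-1] = x[1]*h[0] = -3
  r_xh[0] = x[0]*h[0] + x[1]*h[1] = -6
  r_xh[1] = x[0]*h[1] + x[1]*h[2] = -3
  r_xh[2] = x[0]*h[2] = -6
r_xh = [-3, -6, -3, -6] (for k = -1, ..., 2)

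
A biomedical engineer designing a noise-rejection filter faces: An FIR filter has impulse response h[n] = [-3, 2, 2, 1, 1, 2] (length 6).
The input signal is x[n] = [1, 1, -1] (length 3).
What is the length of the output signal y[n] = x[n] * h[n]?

For linear convolution, the output length is:
len(y) = len(x) + len(h) - 1 = 3 + 6 - 1 = 8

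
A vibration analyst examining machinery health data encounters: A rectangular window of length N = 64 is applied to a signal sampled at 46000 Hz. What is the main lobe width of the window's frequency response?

For a rectangular window of length N,
the main lobe width in frequency is 2*f_s/N.
= 2*46000/64 = 2875/2 Hz
This determines the minimum frequency separation for resolving two sinusoids.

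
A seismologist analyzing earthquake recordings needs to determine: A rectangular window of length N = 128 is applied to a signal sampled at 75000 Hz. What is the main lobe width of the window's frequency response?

For a rectangular window of length N,
the main lobe width in frequency is 2*f_s/N.
= 2*75000/128 = 9375/8 Hz
This determines the minimum frequency separation for resolving two sinusoids.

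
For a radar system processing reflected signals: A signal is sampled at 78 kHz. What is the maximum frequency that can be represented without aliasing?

The maximum frequency that can be represented without aliasing
is the Nyquist frequency: f_max = f_s / 2 = 78 kHz / 2 = 39 kHz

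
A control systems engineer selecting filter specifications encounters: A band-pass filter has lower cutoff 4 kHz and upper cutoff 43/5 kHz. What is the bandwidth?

Bandwidth = f_high - f_low
= 43/5 kHz - 4 kHz = 23/5 kHz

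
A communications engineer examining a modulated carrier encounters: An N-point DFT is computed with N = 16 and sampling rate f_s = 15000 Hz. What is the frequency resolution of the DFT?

DFT frequency resolution = f_s / N
= 15000 / 16 = 1875/2 Hz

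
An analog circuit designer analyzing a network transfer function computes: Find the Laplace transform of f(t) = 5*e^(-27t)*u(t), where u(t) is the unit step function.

Standard Laplace transform pair:
e^(-at)*u(t) <-> 1/(s+a)
With a = 27: L{5*e^(-27t)*u(t)} = 5/(s+27), ROC: Re(s) > -27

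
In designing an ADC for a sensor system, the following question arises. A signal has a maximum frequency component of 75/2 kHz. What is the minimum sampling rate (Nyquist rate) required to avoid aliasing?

By the Nyquist-Shannon sampling theorem,
the minimum sampling rate (Nyquist rate) must be at least 2 * f_max.
Nyquist rate = 2 * 75/2 kHz = 75 kHz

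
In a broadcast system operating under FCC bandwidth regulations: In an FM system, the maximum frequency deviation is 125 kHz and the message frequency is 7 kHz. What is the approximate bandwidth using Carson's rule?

Carson's rule: BW = 2*(delta_f + f_m)
= 2*(125 + 7) kHz = 264 kHz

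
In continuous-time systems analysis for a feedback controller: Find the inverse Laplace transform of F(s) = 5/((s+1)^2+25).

Standard pair: w/((s+a)^2+w^2) <-> e^(-at)*sin(wt)*u(t)
With a=1, w=5: f(t) = e^(-t)*sin(5t)*u(t)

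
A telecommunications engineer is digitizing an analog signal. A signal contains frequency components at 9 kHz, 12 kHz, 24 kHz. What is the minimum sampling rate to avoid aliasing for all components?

The highest frequency component is f_max = 24 kHz.
Nyquist rate = 2 * f_max = 2 * 24 kHz = 48 kHz.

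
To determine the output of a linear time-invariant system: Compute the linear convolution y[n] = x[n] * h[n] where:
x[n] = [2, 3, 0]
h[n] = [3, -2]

y[n] = sum_k x[k]*h[n-k]. Output length = len(x) + len(h) - 1 = 3 + 2 - 1 = 4.
y[0] = 2*3 = 6
y[1] = 3*3 + 2*-2 = 5
y[2] = 0*3 + 3*-2 = -6
y[3] = 0*-2 = 0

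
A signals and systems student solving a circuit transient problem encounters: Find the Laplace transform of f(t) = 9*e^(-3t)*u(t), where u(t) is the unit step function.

Standard Laplace transform pair:
e^(-at)*u(t) <-> 1/(s+a)
With a = 3: L{9*e^(-3t)*u(t)} = 9/(s+3), ROC: Re(s) > -3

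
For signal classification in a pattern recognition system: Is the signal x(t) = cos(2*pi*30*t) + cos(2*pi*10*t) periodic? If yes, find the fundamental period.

f1 = 30 Hz, f2 = 10 Hz
Period T1 = 1/30, T2 = 1/10
Ratio T1/T2 = 10/30, which is rational.
The signal is periodic with fundamental period T = 1/GCD(30,10) = 1/10 s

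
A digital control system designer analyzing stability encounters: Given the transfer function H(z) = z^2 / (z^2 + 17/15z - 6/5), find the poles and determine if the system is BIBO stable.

Poles are roots of the denominator: z^2 + 17/15z - 6/5 = 0.
Quadratic formula: z = [-(17/15) +/- sqrt((17/15)^2 - 4*(-6/5))] / 2
Discriminant = 289/225 + 24/5 = 1369/225; sqrt = 37/15.
z = (-17/15 +/- 37/15) / 2 => z = 2/3 or z = -9/5.
|p1| = 9/5, |p2| = 2/3.
For BIBO stability, all poles must lie inside the unit circle (|p| < 1).
System is UNSTABLE since at least one |p| >= 1.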